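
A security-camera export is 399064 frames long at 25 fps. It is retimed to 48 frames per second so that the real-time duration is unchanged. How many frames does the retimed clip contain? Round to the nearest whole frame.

Frames at target rate = 399064 × (48) / (25) = 19155072/25 ≈ 766202.880.
Nearest whole frame: 766203.

766203 frames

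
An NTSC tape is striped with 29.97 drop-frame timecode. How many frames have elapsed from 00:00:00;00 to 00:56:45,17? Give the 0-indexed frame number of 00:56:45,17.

Complete 10-minute blocks: 5, each 17982 frames → 89910.
Remaining 6 whole minutes in the current block: 1800 + 5 × 1798 = 10790 frames.
Within the current minute: 45 × 30 + 17 − 2 = 1365 (labels ;00/;01 skipped at this minute). Total = 89910 + 10790 + 1365 = 102065.

102065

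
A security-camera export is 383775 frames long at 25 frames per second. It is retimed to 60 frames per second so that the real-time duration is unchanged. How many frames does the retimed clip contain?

Target frames = source frames × (target rate / source rate) = 383775 × (60)/(25) = 383775 × 12/5 = 921060.

921060 frames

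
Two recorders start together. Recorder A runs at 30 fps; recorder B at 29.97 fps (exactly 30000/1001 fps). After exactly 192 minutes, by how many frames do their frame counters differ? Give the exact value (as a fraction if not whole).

345600/1001 frames

192 min = 11520 s.
A emits 30 × 11520 = 345600 frames; B emits 30000/1001 × 11520 = 345600000/1001.
Difference = 345600/1001 frames (≈ 345.2547); B is behind A.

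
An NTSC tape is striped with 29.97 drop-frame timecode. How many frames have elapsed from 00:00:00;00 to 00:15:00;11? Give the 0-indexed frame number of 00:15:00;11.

Complete 10-minute blocks: 1, each 17982 frames → 17982.
Remaining 5 whole minutes in the current block: 1800 + 4 × 1798 = 8992 frames.
Within the current minute: 0 × 30 + 11 − 2 = 9 (labels ;00/;01 skipped at this minute). Total = 17982 + 8992 + 9 = 26983.

26983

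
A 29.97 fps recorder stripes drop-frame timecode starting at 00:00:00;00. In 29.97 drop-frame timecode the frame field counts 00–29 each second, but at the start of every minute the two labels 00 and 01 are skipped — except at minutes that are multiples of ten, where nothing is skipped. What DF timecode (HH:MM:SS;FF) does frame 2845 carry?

Each 10-minute DF block holds 10 × 60 × 30 − 9 × 2 = 17982 frames. 2845 ÷ 17982 → 0 full blocks, remainder 2845.
Within the partial block the first minute is 1800 frames and each further minute 1798, so 1 further minute boundary passed. Total skipped labels = 18 × 0 + 2 × 1 = 2.
Non-drop label index = 2845 + 2 = 2847; at 30 labels/s that is 00:01:34:27, i.e. DF 00:01:34;27.

00:01:34;27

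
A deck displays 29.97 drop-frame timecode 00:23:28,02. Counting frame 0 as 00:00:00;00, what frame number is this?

42200

Complete 10-minute blocks: 2, each 17982 frames → 35964.
Remaining 3 whole minutes in the current block: 1800 + 2 × 1798 = 5396 frames.
Within the current minute: 28 × 30 + 2 − 2 = 840 (labels ;00/;01 skipped at this minute). Total = 35964 + 5396 + 840 = 42200.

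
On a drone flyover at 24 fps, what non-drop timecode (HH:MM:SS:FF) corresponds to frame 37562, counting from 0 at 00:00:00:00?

37562 ÷ 24 = 1565 full seconds, remainder 2 frames.
1565 s = 0 h 26 min 5 s.
Timecode: 00:26:05:02.

00:26:05:02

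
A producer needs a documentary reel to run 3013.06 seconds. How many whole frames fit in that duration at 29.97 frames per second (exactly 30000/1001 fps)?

Frames = 3013.06 × 30000/1001 = 90391800/1001 ≈ 90301.4985.
Complete frames: 90301.

90301 frames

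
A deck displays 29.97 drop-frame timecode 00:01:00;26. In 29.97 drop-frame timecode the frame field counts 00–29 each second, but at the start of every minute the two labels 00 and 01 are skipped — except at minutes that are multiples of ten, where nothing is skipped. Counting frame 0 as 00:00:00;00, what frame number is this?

1824

Complete 10-minute blocks: 0, each 17982 frames → 0.
Remaining 1 whole minute in the current block: 1800 + 0 × 1798 = 1800 frames.
Within the current minute: 0 × 30 + 26 − 2 = 24 (labels ;00/;01 skipped at this minute). Total = 0 + 1800 + 24 = 1824.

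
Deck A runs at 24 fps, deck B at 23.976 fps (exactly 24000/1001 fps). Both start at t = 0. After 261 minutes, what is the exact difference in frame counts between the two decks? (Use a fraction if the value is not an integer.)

261 min = 15660 s.
A emits 24 × 15660 = 375840 frames; B emits 24000/1001 × 15660 = 375840000/1001.
Difference = 375840/1001 frames (≈ 375.4645); B is behind A.

375840/1001 frames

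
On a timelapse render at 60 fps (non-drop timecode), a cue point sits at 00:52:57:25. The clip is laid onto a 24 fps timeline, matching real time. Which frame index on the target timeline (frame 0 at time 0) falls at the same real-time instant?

frame 76258

Source frame index: (0×3600 + 52×60 + 57) × 60 + 25 = 190645.
Real time: 190645 / (60) = 38129/12 s.
Target frame: (38129/12) × (24) = 76258.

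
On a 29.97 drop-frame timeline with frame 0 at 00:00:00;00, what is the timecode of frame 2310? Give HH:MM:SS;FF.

Ten DF minutes hold 17982 frames, so frame 2310 lies in block 0 (frames 0–17981) with 2310 frames into that block.
The block's first minute is 1800 frames and the rest 1798 each; 2310 frames reaches minute 1, so 0 × 18 + 1 × 2 = 2 labels have been skipped so far.
Adding those back, label number 2310 + 2 = 2312 at 30 labels/s is 77 s + 2 f = 0 h 1 min 17 s frame 2, i.e. 00:01:17;02.

00:01:17;02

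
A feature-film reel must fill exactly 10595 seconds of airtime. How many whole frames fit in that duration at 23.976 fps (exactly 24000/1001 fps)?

254025 frames

Frames = 10595 × 24000/1001 = 19560000/77 ≈ 254025.9740.
Complete frames: 254025.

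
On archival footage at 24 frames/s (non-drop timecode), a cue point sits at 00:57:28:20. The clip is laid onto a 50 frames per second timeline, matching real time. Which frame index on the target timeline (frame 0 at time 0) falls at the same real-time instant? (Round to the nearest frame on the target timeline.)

frame 172442

Source frame index: (0×3600 + 57×60 + 28) × 24 + 20 = 82772.
Real time: 82772 / (24) = 20693/6 s.
Target frame: (20693/6) × (50) = 517325/3 ≈ 172441.667 → 172442.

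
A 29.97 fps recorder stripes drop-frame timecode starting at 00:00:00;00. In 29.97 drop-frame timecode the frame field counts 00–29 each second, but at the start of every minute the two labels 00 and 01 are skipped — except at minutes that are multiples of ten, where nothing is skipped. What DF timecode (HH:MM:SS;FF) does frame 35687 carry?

Each 10-minute DF block holds 10 × 60 × 30 − 9 × 2 = 17982 frames. 35687 ÷ 17982 → 1 full block, remainder 17705.
Within the partial block the first minute is 1800 frames and each further minute 1798, so 9 further minute boundaries passed. Total skipped labels = 18 × 1 + 2 × 9 = 36.
Non-drop label index = 35687 + 36 = 35723; at 30 labels/s that is 00:19:50:23, i.e. DF 00:19:50;23.

00:19:50;23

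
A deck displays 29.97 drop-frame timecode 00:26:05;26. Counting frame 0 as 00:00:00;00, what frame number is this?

46928

Complete 10-minute blocks: 2, each 17982 frames → 35964.
Remaining 6 whole minutes in the current block: 1800 + 5 × 1798 = 10790 frames.
Within the current minute: 5 × 30 + 26 − 2 = 174 (labels ;00/;01 skipped at this minute). Total = 35964 + 10790 + 174 = 46928.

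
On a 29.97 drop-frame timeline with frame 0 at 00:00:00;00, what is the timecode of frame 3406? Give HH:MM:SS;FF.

Ten DF minutes hold 17982 frames, so frame 3406 lies in block 0 (frames 0–17981) with 3406 frames into that block.
The block's first minute is 1800 frames and the rest 1798 each; 3406 frames reaches minute 1, so 0 × 18 + 1 × 2 = 2 labels have been skipped so far.
Adding those back, label number 3406 + 2 = 3408 at 30 labels/s is 113 s + 18 f = 0 h 1 min 53 s frame 18, i.e. 00:01:53;18.

00:01:53;18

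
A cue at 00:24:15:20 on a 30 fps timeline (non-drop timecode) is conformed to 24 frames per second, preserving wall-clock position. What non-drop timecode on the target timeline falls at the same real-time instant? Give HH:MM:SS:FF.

Source frame index: (0×3600 + 24×60 + 15) × 30 + 20 = 43670.
Real time: 43670 / (30) = 4367/3 s.
Target frame: (4367/3) × (24) = 34936.
At 24 labels/s: frame 34936 → 00:24:15:16.

00:24:15:16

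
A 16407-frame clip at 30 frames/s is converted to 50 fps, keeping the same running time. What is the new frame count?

Target frames = source frames × (target rate / source rate) = 16407 × (50)/(30) = 16407 × 5/3 = 27345.

27345 frames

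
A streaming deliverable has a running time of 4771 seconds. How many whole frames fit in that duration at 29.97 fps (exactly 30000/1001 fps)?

142987 frames

Frames = 4771 × 30000/1001 = 11010000/77 ≈ 142987.0130.
Complete frames: 142987.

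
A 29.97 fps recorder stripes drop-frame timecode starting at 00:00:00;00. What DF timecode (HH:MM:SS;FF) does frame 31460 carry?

Each 10-minute DF block holds 10 × 60 × 30 − 9 × 2 = 17982 frames. 31460 ÷ 17982 → 1 full block, remainder 13478.
Within the partial block the first minute is 1800 frames and each further minute 1798, so 7 further minute boundaries passed. Total skipped labels = 18 × 1 + 2 × 7 = 32.
Non-drop label index = 31460 + 32 = 31492; at 30 labels/s that is 00:17:29:22, i.e. DF 00:17:29;22.

00:17:29;22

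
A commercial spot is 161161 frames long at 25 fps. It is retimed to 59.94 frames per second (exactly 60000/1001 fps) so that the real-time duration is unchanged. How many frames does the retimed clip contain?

386400 frames

Target frames = source frames × (target rate / source rate) = 161161 × (60000/1001)/(25) = 161161 × 2400/1001 = 386400.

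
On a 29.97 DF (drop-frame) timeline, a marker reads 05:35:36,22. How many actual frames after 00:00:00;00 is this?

603498

As if non-drop at 30 labels/s: (5 × 3600 + 35 × 60 + 36) × 30 + 22 = 604102.
Minute boundaries passed: 335; those not divisible by 10: 335 − 33 = 302; dropped labels = 2 × 302 = 604.
Actual frame index = 604102 − 604 = 603498.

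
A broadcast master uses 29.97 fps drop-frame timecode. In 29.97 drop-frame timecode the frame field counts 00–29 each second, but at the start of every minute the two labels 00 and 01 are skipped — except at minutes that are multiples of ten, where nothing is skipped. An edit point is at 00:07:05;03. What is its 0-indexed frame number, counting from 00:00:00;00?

12739

Complete 10-minute blocks: 0, each 17982 frames → 0.
Remaining 7 whole minutes in the current block: 1800 + 6 × 1798 = 12588 frames.
Within the current minute: 5 × 30 + 3 − 2 = 151 (labels ;00/;01 skipped at this minute). Total = 0 + 12588 + 151 = 12739.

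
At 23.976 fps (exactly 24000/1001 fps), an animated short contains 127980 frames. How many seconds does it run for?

5337.8325 seconds

Running time = 127980 / (24000/1001) = 5337.8325 s.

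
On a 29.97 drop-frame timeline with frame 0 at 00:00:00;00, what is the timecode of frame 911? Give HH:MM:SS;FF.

00:00:30;11

Each 10-minute DF block holds 10 × 60 × 30 − 9 × 2 = 17982 frames. 911 ÷ 17982 → 0 full blocks, remainder 911.
Within the partial block the first minute is 1800 frames and each further minute 1798, so 0 further minute boundaries passed. Total skipped labels = 18 × 0 + 2 × 0 = 0.
Non-drop label index = 911 + 0 = 911; at 30 labels/s that is 00:00:30:11, i.e. DF 00:00:30;11.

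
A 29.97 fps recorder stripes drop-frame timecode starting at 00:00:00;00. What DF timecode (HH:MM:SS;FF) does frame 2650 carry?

Each 10-minute DF block holds 10 × 60 × 30 − 9 × 2 = 17982 frames. 2650 ÷ 17982 → 0 full blocks, remainder 2650.
Within the partial block the first minute is 1800 frames and each further minute 1798, so 1 further minute boundary passed. Total skipped labels = 18 × 0 + 2 × 1 = 2.
Non-drop label index = 2650 + 2 = 2652; at 30 labels/s that is 00:01:28:12, i.e. DF 00:01:28;12.

00:01:28;12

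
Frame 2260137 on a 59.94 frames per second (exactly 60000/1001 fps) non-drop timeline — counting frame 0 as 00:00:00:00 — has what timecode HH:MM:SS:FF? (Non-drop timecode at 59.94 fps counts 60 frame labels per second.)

10:27:48:57

2260137 ÷ 60 = 37668 full seconds, remainder 57 frames.
37668 s = 10 h 27 min 48 s.
Timecode: 10:27:48:57.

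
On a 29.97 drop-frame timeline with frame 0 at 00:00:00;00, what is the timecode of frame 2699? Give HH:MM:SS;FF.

00:01:30;01

Ten DF minutes hold 17982 frames, so frame 2699 lies in block 0 (frames 0–17981) with 2699 frames into that block.
The block's first minute is 1800 frames and the rest 1798 each; 2699 frames reaches minute 1, so 0 × 18 + 1 × 2 = 2 labels have been skipped so far.
Adding those back, label number 2699 + 2 = 2701 at 30 labels/s is 90 s + 1 f = 0 h 1 min 30 s frame 1, i.e. 00:01:30;01.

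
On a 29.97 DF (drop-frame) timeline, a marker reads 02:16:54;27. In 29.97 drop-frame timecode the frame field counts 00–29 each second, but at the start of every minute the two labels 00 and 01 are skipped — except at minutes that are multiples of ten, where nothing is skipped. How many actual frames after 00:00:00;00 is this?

As if non-drop at 30 labels/s: (2 × 3600 + 16 × 60 + 54) × 30 + 27 = 246447.
Minute boundaries passed: 136; those not divisible by 10: 136 − 13 = 123; dropped labels = 2 × 123 = 246.
Actual frame index = 246447 − 246 = 246201.

246201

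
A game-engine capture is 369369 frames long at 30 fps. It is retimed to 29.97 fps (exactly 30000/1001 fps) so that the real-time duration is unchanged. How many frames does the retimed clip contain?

Target frames = source frames × (target rate / source rate) = 369369 × (30000/1001)/(30) = 369369 × 1000/1001 = 369000.

369000 frames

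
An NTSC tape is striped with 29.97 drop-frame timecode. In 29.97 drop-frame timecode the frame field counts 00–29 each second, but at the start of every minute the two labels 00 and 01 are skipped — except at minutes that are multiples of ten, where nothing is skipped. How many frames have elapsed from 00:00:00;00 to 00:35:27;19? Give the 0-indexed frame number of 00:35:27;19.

63765

As if non-drop at 30 labels/s: (0 × 3600 + 35 × 60 + 27) × 30 + 19 = 63829.
Minute boundaries passed: 35; those not divisible by 10: 35 − 3 = 32; dropped labels = 2 × 32 = 64.
Actual frame index = 63829 − 64 = 63765.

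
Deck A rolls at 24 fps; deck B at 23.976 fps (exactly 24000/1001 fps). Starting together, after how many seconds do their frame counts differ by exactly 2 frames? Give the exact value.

1001/12 seconds

The gap grows by |24000/1001 − 24| = 24/1001 frames per second.
Time for a 2-frame gap: 2 ÷ (24/1001) = 1001/12 s.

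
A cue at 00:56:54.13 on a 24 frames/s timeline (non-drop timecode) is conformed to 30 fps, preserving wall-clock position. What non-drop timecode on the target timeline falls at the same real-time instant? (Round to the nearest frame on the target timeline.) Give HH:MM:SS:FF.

00:56:54:16

Source frame index: (0×3600 + 56×60 + 54) × 24 + 13 = 81949.
Real time: 81949 / (24) = 81949/24 s.
Target frame: (81949/24) × (30) = 409745/4 ≈ 102436.250 → 102436.
At 30 labels/s: frame 102436 → 00:56:54:16.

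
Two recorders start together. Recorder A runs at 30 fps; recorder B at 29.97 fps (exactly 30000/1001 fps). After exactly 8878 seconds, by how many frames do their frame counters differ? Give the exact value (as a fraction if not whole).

266340/1001 frames

A emits 30 × 8878 = 266340 frames; B emits 30000/1001 × 8878 = 266340000/1001.
Difference = 266340/1001 frames (≈ 266.0739); B is behind A.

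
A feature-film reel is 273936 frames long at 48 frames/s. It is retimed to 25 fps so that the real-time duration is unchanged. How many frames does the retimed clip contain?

142675 frames

Target frames = source frames × (target rate / source rate) = 273936 × (25)/(48) = 273936 × 25/48 = 142675.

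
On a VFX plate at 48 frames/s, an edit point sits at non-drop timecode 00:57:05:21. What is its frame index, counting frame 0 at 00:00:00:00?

Total seconds to the label: (0 × 3600 + 57 × 60 + 5) = 3425.
Frame index = 3425 × 48 + 21 = 164421.

164421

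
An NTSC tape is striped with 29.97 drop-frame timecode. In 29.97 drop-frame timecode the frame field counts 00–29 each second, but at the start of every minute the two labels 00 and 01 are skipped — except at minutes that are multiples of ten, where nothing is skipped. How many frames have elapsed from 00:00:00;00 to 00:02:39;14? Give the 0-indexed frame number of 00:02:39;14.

As if non-drop at 30 labels/s: (0 × 3600 + 2 × 60 + 39) × 30 + 14 = 4784.
Minute boundaries passed: 2; those not divisible by 10: 2 − 0 = 2; dropped labels = 2 × 2 = 4.
Actual frame index = 4784 − 4 = 4780.

4780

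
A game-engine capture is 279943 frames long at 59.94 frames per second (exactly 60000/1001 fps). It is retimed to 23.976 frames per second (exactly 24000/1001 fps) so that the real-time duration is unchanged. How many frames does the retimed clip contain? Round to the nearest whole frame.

Frames at target rate = 279943 × (24000/1001) / (60000/1001) = 559886/5 ≈ 111977.200.
Nearest whole frame: 111977.

111977 frames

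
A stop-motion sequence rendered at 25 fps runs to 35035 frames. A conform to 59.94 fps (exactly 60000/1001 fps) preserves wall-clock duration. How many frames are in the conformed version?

Target frames = source frames × (target rate / source rate) = 35035 × (60000/1001)/(25) = 35035 × 2400/1001 = 84000.

84000 frames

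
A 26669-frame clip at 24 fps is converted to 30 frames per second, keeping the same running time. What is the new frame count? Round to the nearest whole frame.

33336 frames

Frames at target rate = 26669 × (30) / (24) = 133345/4 ≈ 33336.250.
Nearest whole frame: 33336.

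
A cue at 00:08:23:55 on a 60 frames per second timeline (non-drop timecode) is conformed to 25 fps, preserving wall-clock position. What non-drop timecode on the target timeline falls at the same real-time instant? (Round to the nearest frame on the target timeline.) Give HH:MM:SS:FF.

Source frame index: (0×3600 + 8×60 + 23) × 60 + 55 = 30235.
Real time: 30235 / (60) = 6047/12 s.
Target frame: (6047/12) × (25) = 151175/12 ≈ 12597.917 → 12598.
At 25 labels/s: frame 12598 → 00:08:23:23.

00:08:23:23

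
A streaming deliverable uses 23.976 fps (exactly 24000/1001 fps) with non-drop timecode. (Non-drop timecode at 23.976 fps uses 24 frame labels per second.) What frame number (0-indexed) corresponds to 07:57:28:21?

frame 687573

Total seconds to the label: (7 × 3600 + 57 × 60 + 28) = 28648.
Frame index = 28648 × 24 + 21 = 687573.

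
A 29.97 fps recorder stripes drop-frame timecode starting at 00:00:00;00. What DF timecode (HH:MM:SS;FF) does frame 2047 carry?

Ten DF minutes hold 17982 frames, so frame 2047 lies in block 0 (frames 0–17981) with 2047 frames into that block.
The block's first minute is 1800 frames and the rest 1798 each; 2047 frames reaches minute 1, so 0 × 18 + 1 × 2 = 2 labels have been skipped so far.
Adding those back, label number 2047 + 2 = 2049 at 30 labels/s is 68 s + 9 f = 0 h 1 min 8 s frame 9, i.e. 00:01:08;09.

00:01:08;09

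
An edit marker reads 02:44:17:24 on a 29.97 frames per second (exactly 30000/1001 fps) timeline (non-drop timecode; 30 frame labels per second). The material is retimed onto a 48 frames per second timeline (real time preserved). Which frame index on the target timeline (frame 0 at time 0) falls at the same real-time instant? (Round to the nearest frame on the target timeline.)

Source frame index: (2×3600 + 44×60 + 17) × 30 + 24 = 295734.
Real time: 295734 / (30000/1001) = 49338289/5000 s.
Target frame: (49338289/5000) × (48) = 296029734/625 ≈ 473647.574 → 473648.

frame 473648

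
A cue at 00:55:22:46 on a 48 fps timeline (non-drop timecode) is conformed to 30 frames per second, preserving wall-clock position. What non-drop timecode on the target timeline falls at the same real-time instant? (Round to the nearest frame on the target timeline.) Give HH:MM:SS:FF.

00:55:22:29

Source frame index: (0×3600 + 55×60 + 22) × 48 + 46 = 159502.
Real time: 159502 / (48) = 79751/24 s.
Target frame: (79751/24) × (30) = 398755/4 ≈ 99688.750 → 99689.
At 30 labels/s: frame 99689 → 00:55:22:29.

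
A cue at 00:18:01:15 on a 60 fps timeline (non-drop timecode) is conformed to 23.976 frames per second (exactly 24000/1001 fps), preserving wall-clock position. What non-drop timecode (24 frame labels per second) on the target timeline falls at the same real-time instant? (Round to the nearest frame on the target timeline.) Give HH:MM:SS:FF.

Source frame index: (0×3600 + 18×60 + 1) × 60 + 15 = 64875.
Real time: 64875 / (60) = 4325/4 s.
Target frame: (4325/4) × (24000/1001) = 25950000/1001 ≈ 25924.076 → 25924.
At 24 labels/s: frame 25924 → 00:18:00:04.

00:18:00:04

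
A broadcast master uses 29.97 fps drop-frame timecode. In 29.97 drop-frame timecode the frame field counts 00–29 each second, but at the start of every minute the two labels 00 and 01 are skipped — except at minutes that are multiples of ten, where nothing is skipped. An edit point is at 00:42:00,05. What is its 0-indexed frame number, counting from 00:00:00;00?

Complete 10-minute blocks: 4, each 17982 frames → 71928.
Remaining 2 whole minutes in the current block: 1800 + 1 × 1798 = 3598 frames.
Within the current minute: 0 × 30 + 5 − 2 = 3 (labels ;00/;01 skipped at this minute). Total = 71928 + 3598 + 3 = 75529.

75529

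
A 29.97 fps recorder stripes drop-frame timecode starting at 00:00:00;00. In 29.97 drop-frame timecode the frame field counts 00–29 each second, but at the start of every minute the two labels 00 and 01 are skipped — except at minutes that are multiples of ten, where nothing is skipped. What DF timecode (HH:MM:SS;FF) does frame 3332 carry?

00:01:51;04

Each 10-minute DF block holds 10 × 60 × 30 − 9 × 2 = 17982 frames. 3332 ÷ 17982 → 0 full blocks, remainder 3332.
Within the partial block the first minute is 1800 frames and each further minute 1798, so 1 further minute boundary passed. Total skipped labels = 18 × 0 + 2 × 1 = 2.
Non-drop label index = 3332 + 2 = 3334; at 30 labels/s that is 00:01:51:04, i.e. DF 00:01:51;04.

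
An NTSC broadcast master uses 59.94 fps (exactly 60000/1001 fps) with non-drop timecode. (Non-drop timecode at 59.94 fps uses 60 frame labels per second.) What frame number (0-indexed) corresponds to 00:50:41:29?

Total seconds to the label: (0 × 3600 + 50 × 60 + 41) = 3041.
Frame index = 3041 × 60 + 29 = 182489.

182489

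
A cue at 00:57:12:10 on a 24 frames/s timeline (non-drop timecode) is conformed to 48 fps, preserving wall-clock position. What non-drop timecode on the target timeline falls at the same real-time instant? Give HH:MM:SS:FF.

Source frame index: (0×3600 + 57×60 + 12) × 24 + 10 = 82378.
Real time: 82378 / (24) = 41189/12 s.
Target frame: (41189/12) × (48) = 164756.
At 48 labels/s: frame 164756 → 00:57:12:20.

00:57:12:20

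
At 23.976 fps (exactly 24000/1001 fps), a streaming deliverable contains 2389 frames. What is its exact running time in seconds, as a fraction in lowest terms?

2391389/24000 seconds

Running time = 2389 ÷ (24000/1001) = 2389 × 1001/24000 = 2391389/24000 s.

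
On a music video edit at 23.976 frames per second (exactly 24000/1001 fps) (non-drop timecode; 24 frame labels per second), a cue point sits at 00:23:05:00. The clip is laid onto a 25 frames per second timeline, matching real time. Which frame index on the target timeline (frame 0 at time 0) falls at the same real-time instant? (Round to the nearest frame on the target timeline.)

frame 34660

Source frame index: (0×3600 + 23×60 + 5) × 24 + 0 = 33240.
Real time: 33240 / (24000/1001) = 277277/200 s.
Target frame: (277277/200) × (25) = 277277/8 ≈ 34659.625 → 34660.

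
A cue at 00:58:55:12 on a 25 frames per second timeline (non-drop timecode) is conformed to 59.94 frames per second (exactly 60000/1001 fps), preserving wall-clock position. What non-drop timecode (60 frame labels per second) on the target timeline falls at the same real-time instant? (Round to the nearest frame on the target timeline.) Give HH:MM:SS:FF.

Source frame index: (0×3600 + 58×60 + 55) × 25 + 12 = 88387.
Real time: 88387 / (25) = 88387/25 s.
Target frame: (88387/25) × (60000/1001) = 16317600/77 ≈ 211916.883 → 211917.
At 60 labels/s: frame 211917 → 00:58:51:57.

00:58:51:57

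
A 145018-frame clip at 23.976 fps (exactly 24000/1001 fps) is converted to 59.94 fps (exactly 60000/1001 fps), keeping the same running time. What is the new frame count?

362545 frames

Target frames = source frames × (target rate / source rate) = 145018 × (60000/1001)/(24000/1001) = 145018 × 5/2 = 362545.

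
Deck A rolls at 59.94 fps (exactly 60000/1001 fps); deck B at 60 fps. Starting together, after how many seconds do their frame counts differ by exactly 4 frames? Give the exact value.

1001/15 seconds

The gap grows by |60 − 60000/1001| = 60/1001 frames per second.
Time for a 4-frame gap: 4 ÷ (60/1001) = 1001/15 s.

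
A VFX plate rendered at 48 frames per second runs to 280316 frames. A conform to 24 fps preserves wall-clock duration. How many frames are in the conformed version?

Target frames = source frames × (target rate / source rate) = 280316 × (24)/(48) = 280316 × 1/2 = 140158.

140158 frames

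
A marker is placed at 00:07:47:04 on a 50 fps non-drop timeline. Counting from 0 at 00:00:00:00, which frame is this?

Total seconds to the label: (0 × 3600 + 7 × 60 + 47) = 467.
Frame index = 467 × 50 + 4 = 23354.

23354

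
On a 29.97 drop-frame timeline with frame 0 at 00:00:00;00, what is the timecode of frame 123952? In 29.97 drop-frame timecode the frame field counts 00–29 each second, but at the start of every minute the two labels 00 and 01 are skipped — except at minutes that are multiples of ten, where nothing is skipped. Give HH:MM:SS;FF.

Each 10-minute DF block holds 10 × 60 × 30 − 9 × 2 = 17982 frames. 123952 ÷ 17982 → 6 full blocks, remainder 16060.
Within the partial block the first minute is 1800 frames and each further minute 1798, so 8 further minute boundaries passed. Total skipped labels = 18 × 6 + 2 × 8 = 124.
Non-drop label index = 123952 + 124 = 124076; at 30 labels/s that is 01:08:55:26, i.e. DF 01:08:55;26.

01:08:55;26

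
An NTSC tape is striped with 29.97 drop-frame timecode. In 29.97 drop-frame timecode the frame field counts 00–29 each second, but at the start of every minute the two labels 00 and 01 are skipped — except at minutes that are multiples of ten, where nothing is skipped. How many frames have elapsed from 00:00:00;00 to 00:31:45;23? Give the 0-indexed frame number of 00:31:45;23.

57117

Complete 10-minute blocks: 3, each 17982 frames → 53946.
Remaining 1 whole minute in the current block: 1800 + 0 × 1798 = 1800 frames.
Within the current minute: 45 × 30 + 23 − 2 = 1371 (labels ;00/;01 skipped at this minute). Total = 53946 + 1800 + 1371 = 57117.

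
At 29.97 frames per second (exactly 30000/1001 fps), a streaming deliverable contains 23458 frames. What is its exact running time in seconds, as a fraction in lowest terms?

Running time = 23458 ÷ (30000/1001) = 23458 × 1001/30000 = 11740729/15000 s.

11740729/15000 seconds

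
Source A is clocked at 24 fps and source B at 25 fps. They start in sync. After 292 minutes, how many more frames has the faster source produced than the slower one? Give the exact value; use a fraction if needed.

17520 frames

292 min = 17520 s.
A emits 24 × 17520 = 420480 frames; B emits 25 × 17520 = 438000.
Difference = 17520 frames; B is ahead of A.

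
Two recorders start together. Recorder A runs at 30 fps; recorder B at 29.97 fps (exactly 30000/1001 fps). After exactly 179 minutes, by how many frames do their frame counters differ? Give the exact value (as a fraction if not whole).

322200/1001 frames

179 min = 10740 s.
A emits 30 × 10740 = 322200 frames; B emits 30000/1001 × 10740 = 322200000/1001.
Difference = 322200/1001 frames (≈ 321.8781); B is behind A.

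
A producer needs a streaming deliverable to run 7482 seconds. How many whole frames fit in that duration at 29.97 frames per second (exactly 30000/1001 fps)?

224235 frames

Frames = 7482 × 30000/1001 = 224460000/1001 ≈ 224235.7642.
Complete frames: 224235.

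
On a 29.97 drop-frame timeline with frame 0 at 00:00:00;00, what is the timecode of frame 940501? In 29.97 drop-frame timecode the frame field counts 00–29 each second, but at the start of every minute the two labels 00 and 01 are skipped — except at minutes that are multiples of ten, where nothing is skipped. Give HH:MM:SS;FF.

Each 10-minute DF block holds 10 × 60 × 30 − 9 × 2 = 17982 frames. 940501 ÷ 17982 → 52 full blocks, remainder 5437.
Within the partial block the first minute is 1800 frames and each further minute 1798, so 3 further minute boundaries passed. Total skipped labels = 18 × 52 + 2 × 3 = 942.
Non-drop label index = 940501 + 942 = 941443; at 30 labels/s that is 08:43:01:13, i.e. DF 08:43:01;13.

08:43:01;13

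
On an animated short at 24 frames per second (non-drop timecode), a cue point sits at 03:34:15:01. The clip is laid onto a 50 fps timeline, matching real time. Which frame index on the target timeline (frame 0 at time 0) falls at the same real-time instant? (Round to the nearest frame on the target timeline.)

frame 642752

Source frame index: (3×3600 + 34×60 + 15) × 24 + 1 = 308521.
Real time: 308521 / (24) = 308521/24 s.
Target frame: (308521/24) × (50) = 7713025/12 ≈ 642752.083 → 642752.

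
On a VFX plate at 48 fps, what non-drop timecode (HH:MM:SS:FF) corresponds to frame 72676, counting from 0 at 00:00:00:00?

72676 ÷ 48 = 1514 full seconds, remainder 4 frames.
1514 s = 0 h 25 min 14 s.
Timecode: 00:25:14:04.

00:25:14:04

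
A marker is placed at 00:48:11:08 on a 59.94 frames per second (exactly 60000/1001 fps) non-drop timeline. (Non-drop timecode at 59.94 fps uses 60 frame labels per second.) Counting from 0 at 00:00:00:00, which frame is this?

frame 173468

Total seconds to the label: (0 × 3600 + 48 × 60 + 11) = 2891.
Frame index = 2891 × 60 + 8 = 173468.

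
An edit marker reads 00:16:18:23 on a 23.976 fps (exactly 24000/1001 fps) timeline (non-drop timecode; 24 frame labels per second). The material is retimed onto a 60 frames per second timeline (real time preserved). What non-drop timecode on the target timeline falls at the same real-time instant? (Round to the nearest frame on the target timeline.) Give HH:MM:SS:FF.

00:16:19:56

Source frame index: (0×3600 + 16×60 + 18) × 24 + 23 = 23495.
Real time: 23495 / (24000/1001) = 4703699/4800 s.
Target frame: (4703699/4800) × (60) = 4703699/80 ≈ 58796.238 → 58796.
At 60 labels/s: frame 58796 → 00:16:19:56.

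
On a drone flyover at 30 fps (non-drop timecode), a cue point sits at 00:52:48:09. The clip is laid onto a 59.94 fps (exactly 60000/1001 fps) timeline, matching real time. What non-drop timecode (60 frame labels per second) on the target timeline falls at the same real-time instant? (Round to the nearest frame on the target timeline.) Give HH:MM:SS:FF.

Source frame index: (0×3600 + 52×60 + 48) × 30 + 9 = 95049.
Real time: 95049 / (30) = 31683/10 s.
Target frame: (31683/10) × (60000/1001) = 190098000/1001 ≈ 189908.092 → 189908.
At 60 labels/s: frame 189908 → 00:52:45:08.

00:52:45:08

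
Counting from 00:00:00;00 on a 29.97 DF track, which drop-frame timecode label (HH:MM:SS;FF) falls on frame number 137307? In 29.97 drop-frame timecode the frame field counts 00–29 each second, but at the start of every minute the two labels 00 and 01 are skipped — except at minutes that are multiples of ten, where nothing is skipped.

Each 10-minute DF block holds 10 × 60 × 30 − 9 × 2 = 17982 frames. 137307 ÷ 17982 → 7 full blocks, remainder 11433.
Within the partial block the first minute is 1800 frames and each further minute 1798, so 6 further minute boundaries passed. Total skipped labels = 18 × 7 + 2 × 6 = 138.
Non-drop label index = 137307 + 138 = 137445; at 30 labels/s that is 01:16:21:15, i.e. DF 01:16:21;15.

01:16:21;15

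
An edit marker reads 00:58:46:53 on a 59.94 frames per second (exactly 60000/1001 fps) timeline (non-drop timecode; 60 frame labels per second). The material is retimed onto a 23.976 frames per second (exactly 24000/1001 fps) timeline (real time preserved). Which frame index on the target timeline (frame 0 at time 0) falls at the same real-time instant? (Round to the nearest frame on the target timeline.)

frame 84645

Source frame index: (0×3600 + 58×60 + 46) × 60 + 53 = 211613.
Real time: 211613 / (60000/1001) = 211824613/60000 s.
Target frame: (211824613/60000) × (24000/1001) = 423226/5 ≈ 84645.200 → 84645.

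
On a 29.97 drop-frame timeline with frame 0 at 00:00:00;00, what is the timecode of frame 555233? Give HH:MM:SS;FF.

Each 10-minute DF block holds 10 × 60 × 30 − 9 × 2 = 17982 frames. 555233 ÷ 17982 → 30 full blocks, remainder 15773.
Within the partial block the first minute is 1800 frames and each further minute 1798, so 8 further minute boundaries passed. Total skipped labels = 18 × 30 + 2 × 8 = 556.
Non-drop label index = 555233 + 556 = 555789; at 30 labels/s that is 05:08:46:09, i.e. DF 05:08:46;09.

05:08:46;09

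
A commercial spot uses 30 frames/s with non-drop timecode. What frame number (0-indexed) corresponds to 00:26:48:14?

48254

Total seconds to the label: (0 × 3600 + 26 × 60 + 48) = 1608.
Frame index = 1608 × 30 + 14 = 48254.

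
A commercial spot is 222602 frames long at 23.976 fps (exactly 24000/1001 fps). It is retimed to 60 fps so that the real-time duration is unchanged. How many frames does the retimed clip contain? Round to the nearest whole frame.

Frames at target rate = 222602 × (60) / (24000/1001) = 111412301/200 ≈ 557061.505.
Nearest whole frame: 557062.

557062 frames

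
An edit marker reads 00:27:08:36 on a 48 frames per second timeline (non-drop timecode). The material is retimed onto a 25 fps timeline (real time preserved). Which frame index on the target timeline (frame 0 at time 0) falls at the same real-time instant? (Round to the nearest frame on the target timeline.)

Source frame index: (0×3600 + 27×60 + 8) × 48 + 36 = 78180.
Real time: 78180 / (48) = 6515/4 s.
Target frame: (6515/4) × (25) = 162875/4 ≈ 40718.750 → 40719.

frame 40719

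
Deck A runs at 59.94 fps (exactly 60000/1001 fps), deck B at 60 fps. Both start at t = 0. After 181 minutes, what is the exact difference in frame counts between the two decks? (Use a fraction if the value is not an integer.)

181 min = 10860 s.
A emits 60000/1001 × 10860 = 651600000/1001 frames; B emits 60 × 10860 = 651600.
Difference = 651600/1001 frames (≈ 650.9491); B is ahead of A.

651600/1001 frames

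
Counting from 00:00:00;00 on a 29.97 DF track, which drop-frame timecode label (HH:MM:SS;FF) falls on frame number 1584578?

14:41:12;04

Ten DF minutes hold 17982 frames, so frame 1584578 lies in block 88 (frames 1582416–1600397) with 2162 frames into that block.
The block's first minute is 1800 frames and the rest 1798 each; 2162 frames reaches minute 1, so 88 × 18 + 1 × 2 = 1586 labels have been skipped so far.
Adding those back, label number 1584578 + 1586 = 1586164 at 30 labels/s is 52872 s + 4 f = 14 h 41 min 12 s frame 4, i.e. 14:41:12;04.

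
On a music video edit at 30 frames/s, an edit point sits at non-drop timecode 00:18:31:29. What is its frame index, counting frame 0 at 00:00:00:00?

frame 33359

Total seconds to the label: (0 × 3600 + 18 × 60 + 31) = 1111.
Frame index = 1111 × 30 + 29 = 33359.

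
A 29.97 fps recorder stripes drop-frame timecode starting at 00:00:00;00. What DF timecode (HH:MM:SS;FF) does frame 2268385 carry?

21:01:28;15

Each 10-minute DF block holds 10 × 60 × 30 − 9 × 2 = 17982 frames. 2268385 ÷ 17982 → 126 full blocks, remainder 2653.
Within the partial block the first minute is 1800 frames and each further minute 1798, so 1 further minute boundary passed. Total skipped labels = 18 × 126 + 2 × 1 = 2270.
Non-drop label index = 2268385 + 2270 = 2270655; at 30 labels/s that is 21:01:28:15, i.e. DF 21:01:28;15.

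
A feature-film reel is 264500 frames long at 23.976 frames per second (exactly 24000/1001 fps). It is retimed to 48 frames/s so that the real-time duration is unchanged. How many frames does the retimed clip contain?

529529 frames

Target frames = source frames × (target rate / source rate) = 264500 × (48)/(24000/1001) = 264500 × 1001/500 = 529529.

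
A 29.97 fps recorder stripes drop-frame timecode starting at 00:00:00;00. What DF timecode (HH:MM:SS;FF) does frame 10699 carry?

Ten DF minutes hold 17982 frames, so frame 10699 lies in block 0 (frames 0–17981) with 10699 frames into that block.
The block's first minute is 1800 frames and the rest 1798 each; 10699 frames reaches minute 5, so 0 × 18 + 5 × 2 = 10 labels have been skipped so far.
Adding those back, label number 10699 + 10 = 10709 at 30 labels/s is 356 s + 29 f = 0 h 5 min 56 s frame 29, i.e. 00:05:56;29.

00:05:56;29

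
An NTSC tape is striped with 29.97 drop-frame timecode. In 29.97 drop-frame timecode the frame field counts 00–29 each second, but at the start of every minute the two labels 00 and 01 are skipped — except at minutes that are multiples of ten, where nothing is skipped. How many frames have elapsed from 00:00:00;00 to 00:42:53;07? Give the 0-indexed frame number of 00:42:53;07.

As if non-drop at 30 labels/s: (0 × 3600 + 42 × 60 + 53) × 30 + 7 = 77197.
Minute boundaries passed: 42; those not divisible by 10: 42 − 4 = 38; dropped labels = 2 × 38 = 76.
Actual frame index = 77197 − 76 = 77121.

77121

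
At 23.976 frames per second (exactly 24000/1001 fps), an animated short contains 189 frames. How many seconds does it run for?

Running time = 189 / (24000/1001) = 7.882875 s.

7.882875 seconds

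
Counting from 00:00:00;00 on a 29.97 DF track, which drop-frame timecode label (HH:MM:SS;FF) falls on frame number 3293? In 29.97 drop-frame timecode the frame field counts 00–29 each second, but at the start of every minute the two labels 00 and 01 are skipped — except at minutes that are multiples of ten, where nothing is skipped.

00:01:49;25

Ten DF minutes hold 17982 frames, so frame 3293 lies in block 0 (frames 0–17981) with 3293 frames into that block.
The block's first minute is 1800 frames and the rest 1798 each; 3293 frames reaches minute 1, so 0 × 18 + 1 × 2 = 2 labels have been skipped so far.
Adding those back, label number 3293 + 2 = 3295 at 30 labels/s is 109 s + 25 f = 0 h 1 min 49 s frame 25, i.e. 00:01:49;25.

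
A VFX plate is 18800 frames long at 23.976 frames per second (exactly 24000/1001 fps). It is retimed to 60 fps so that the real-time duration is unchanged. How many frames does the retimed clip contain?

47047 frames

Target frames = source frames × (target rate / source rate) = 18800 × (60)/(24000/1001) = 18800 × 1001/400 = 47047.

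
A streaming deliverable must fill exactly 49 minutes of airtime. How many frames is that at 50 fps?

49 min = 2940 s.
Frames = 2940 × 50 = 147000.

147000 frames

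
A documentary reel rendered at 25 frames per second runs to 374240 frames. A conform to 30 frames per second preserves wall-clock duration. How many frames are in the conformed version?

Target frames = source frames × (target rate / source rate) = 374240 × (30)/(25) = 374240 × 6/5 = 449088.

449088 frames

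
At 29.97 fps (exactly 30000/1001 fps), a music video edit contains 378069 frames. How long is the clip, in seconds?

Running time = 378069 / (30000/1001) = 12614.9023 s.

12614.9023 seconds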